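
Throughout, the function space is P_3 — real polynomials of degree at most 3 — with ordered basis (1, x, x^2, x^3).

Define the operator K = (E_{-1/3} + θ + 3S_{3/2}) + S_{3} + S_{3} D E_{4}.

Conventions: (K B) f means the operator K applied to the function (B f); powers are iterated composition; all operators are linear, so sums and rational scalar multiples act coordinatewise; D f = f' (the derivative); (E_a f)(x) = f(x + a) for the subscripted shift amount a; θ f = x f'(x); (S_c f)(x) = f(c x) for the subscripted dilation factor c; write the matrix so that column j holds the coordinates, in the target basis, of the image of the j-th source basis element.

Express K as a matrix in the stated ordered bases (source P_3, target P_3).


the matrix is [[5, 2/3, 73/9, 1295/27]; [0, 19/2, 16/3, 217/3]; [0, 0, 75/4, 26]; [0, 0, 0, 329/8]] (rows listed top to bottom)

image of 1: 5
image of x: (19/2)x + 2/3
image of x^2: (75/4)x^2 + (16/3)x + 73/9
image of x^3: (329/8)x^3 + 26x^2 + (217/3)x + 1295/27
each image's coordinates form column j of the matrix


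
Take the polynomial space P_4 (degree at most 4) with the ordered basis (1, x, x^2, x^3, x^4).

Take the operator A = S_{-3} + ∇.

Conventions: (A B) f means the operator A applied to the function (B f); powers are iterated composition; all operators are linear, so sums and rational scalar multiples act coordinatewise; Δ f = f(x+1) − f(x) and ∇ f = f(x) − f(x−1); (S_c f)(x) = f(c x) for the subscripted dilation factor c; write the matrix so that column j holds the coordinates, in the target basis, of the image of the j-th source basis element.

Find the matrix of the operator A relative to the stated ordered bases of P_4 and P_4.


the matrix is [[1, 1, -1, 1, -1]; [0, -3, 2, -3, 4]; [0, 0, 9, 3, -6]; [0, 0, 0, -27, 4]; [0, 0, 0, 0, 81]] (rows listed top to bottom)

image of 1: 1
image of x: -3x + 1
image of x^2: 9x^2 + 2x - 1
image of x^3: -27x^3 + 3x^2 - 3x + 1
image of x^4: 81x^4 + 4x^3 - 6x^2 + 4x - 1
each image's coordinates form column j of the matrix


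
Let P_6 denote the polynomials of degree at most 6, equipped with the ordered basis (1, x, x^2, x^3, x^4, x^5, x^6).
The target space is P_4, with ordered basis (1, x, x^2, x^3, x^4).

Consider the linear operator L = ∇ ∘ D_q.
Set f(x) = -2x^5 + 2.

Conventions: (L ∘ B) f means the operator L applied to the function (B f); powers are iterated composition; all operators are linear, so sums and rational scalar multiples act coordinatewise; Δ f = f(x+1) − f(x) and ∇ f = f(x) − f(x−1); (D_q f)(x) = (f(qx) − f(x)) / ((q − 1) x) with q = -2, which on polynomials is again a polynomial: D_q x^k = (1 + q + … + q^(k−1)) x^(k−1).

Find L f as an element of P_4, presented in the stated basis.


the result is g(x) = -88x^3 + 132x^2 - 88x + 22

D_q f = -22x^4
∇ D_q f = -88x^3 + 132x^2 - 88x + 22


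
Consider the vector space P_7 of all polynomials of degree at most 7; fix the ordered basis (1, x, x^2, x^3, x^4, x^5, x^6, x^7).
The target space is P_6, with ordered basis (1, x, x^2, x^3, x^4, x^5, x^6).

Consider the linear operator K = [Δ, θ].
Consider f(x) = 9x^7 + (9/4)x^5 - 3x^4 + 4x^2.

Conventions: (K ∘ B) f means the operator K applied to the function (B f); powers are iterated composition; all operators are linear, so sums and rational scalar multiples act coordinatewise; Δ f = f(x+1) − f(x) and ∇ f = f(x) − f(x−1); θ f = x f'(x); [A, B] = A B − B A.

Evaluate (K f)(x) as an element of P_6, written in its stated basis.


g(x) = 63x^6 + 378x^5 + (3825/4)x^4 + 1293x^3 + (1953/2)x^2 + 395x + 281/4

θ f = 63x^7 + (45/4)x^5 - 12x^4 + 8x^2
Δ θ f = 441x^6 + 1323x^5 + (9045/4)x^4 + (4539/2)x^3 + (2727/2)x^2 + (1861/4)x + 281/4
Δ f = 63x^6 + 189x^5 + (1305/4)x^4 + (651/2)x^3 + (387/2)x^2 + (281/4)x + 49/4
θ Δ f = 378x^6 + 945x^5 + 1305x^4 + (1953/2)x^3 + 387x^2 + (281/4)x
[Δ, θ] f = 63x^6 + 378x^5 + (3825/4)x^4 + 1293x^3 + (1953/2)x^2 + 395x + 281/4


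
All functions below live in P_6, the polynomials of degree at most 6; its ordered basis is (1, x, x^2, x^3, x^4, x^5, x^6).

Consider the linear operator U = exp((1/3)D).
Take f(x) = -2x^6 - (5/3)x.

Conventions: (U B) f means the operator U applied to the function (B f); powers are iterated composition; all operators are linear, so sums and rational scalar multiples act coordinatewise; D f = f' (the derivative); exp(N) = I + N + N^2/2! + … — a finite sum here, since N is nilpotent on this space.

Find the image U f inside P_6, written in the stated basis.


the result is g(x) = -2x^6 - 4x^5 - (10/3)x^4 - (40/27)x^3 - (10/27)x^2 - (139/81)x - 407/729

order-1 term: -4x^5 - 5/9
order-2 term: -(10/3)x^4
order-3 term: -(40/27)x^3
order-4 term: -(10/27)x^2
order-5 term: -(4/81)x
order-6 term: -2/729
the series for exp((1/3)D) f terminates at order 6
exp((1/3)D) f = -2x^6 - 4x^5 - (10/3)x^4 - (40/27)x^3 - (10/27)x^2 - (139/81)x - 407/729


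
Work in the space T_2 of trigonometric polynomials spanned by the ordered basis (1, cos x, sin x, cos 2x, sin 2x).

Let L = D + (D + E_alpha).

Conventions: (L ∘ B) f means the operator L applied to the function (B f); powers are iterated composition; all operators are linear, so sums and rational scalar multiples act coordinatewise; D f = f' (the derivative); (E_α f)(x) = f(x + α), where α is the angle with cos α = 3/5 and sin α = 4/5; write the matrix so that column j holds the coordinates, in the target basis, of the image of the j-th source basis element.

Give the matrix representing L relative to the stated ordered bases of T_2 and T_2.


the matrix is [[1, 0, 0, 0, 0]; [0, 3/5, 14/5, 0, 0]; [0, -14/5, 3/5, 0, 0]; [0, 0, 0, -7/25, 124/25]; [0, 0, 0, -124/25, -7/25]] (rows listed top to bottom)

image of 1: 1
image of cos x: (3/5)cos x - (14/5)sin x
image of sin x: (14/5)cos x + (3/5)sin x
image of cos 2x: -(7/25)cos 2x - (124/25)sin 2x
image of sin 2x: (124/25)cos 2x - (7/25)sin 2x
each image's coordinates form column j of the matrix


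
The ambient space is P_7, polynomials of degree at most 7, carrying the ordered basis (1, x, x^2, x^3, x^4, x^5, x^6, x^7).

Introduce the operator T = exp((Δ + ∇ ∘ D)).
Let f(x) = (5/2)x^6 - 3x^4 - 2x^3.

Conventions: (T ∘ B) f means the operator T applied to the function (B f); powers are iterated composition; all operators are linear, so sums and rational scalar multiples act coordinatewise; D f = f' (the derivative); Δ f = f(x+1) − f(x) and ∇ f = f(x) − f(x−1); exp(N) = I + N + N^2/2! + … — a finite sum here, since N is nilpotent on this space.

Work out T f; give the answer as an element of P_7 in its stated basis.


order-1 term: 15x^5 + (225/2)x^4 - 112x^3 + (255/2)x^2 - 54x + 13/2
order-2 term: (75/2)x^4 + 450x^3 + (1389/2)x^2 - 639x + 1055/2
order-3 term: 50x^3 + 675x^2 + 1713x + 244
order-4 term: (75/2)x^2 + 450x + 1819/2
order-5 term: 15x + 225/2
order-6 term: 5/2
the series for exp((Δ + ∇ ∘ D)) f terminates at order 6
exp((Δ + ∇ ∘ D)) f = (5/2)x^6 + 15x^5 + 147x^4 + 386x^3 + (3069/2)x^2 + 1485x + 3605/2

the result is g(x) = (5/2)x^6 + 15x^5 + 147x^4 + 386x^3 + (3069/2)x^2 + 1485x + 3605/2


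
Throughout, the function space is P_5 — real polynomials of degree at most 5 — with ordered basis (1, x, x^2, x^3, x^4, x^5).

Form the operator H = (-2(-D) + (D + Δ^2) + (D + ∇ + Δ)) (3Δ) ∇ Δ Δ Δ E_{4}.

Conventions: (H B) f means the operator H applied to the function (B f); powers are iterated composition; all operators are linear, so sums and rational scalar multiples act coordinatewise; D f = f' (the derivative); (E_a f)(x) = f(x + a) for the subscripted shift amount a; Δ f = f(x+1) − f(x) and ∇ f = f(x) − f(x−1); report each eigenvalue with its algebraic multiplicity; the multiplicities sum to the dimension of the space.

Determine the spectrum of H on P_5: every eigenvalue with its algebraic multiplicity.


λ = 0 (multiplicity 6)

image of 1: 0
image of x: 0
image of x^2: 0
image of x^3: 0
image of x^4: 0
image of x^5: 0
the matrix is upper triangular; its diagonal is (0, 0, 0, 0, 0, 0)
for a triangular matrix the eigenvalues are the diagonal entries, with algebraic multiplicity their repetition count


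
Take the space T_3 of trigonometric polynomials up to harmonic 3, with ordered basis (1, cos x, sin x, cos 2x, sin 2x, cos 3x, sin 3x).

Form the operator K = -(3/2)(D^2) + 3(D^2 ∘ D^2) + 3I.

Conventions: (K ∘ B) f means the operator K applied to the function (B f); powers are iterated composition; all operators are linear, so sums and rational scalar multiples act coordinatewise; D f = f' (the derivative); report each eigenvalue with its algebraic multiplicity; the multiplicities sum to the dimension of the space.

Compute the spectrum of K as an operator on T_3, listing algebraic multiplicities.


image of 1: 3
image of cos x: (15/2)cos x
image of sin x: (15/2)sin x
image of cos 2x: 57cos 2x
image of sin 2x: 57sin 2x
image of cos 3x: (519/2)cos 3x
image of sin 3x: (519/2)sin 3x
the matrix is diagonal; its diagonal is (3, 15/2, 15/2, 57, 57, 519/2, 519/2)
for a triangular matrix the eigenvalues are the diagonal entries, with algebraic multiplicity their repetition count

λ = 3 (multiplicity 1), λ = 15/2 (multiplicity 2), λ = 57 (multiplicity 2), λ = 519/2 (multiplicity 2)


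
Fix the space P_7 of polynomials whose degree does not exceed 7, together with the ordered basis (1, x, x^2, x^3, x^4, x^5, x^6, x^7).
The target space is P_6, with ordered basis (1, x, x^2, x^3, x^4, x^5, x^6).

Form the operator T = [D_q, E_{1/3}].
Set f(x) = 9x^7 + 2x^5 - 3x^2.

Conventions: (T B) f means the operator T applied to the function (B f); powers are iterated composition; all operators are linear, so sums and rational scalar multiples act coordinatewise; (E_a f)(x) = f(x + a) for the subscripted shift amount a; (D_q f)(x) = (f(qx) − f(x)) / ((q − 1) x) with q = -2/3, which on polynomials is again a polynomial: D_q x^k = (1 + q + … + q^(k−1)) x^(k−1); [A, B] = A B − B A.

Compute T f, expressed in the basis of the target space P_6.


the result is g(x) = (5/81)x^5 + (1150/243)x^4 + (2575/2187)x^3 + (6100/2187)x^2 + (1075/6561)x - 87475/59049

E_{1/3} f = 9x^7 + 21x^6 + 23x^5 + 15x^4 + (55/9)x^3 - (40/27)x^2 - (145/81)x - 26/81
D_q E_{1/3} f = (463/81)x^6 + (931/81)x^5 + (1265/81)x^4 + (65/9)x^3 + (385/81)x^2 - (40/81)x - 145/81
D_q f = (463/81)x^6 + (110/81)x^4 - x
E_{1/3} D_q f = (463/81)x^6 + (926/81)x^5 + (2645/243)x^4 + (13220/2187)x^3 + (4295/2187)x^2 - (4315/6561)x - 18230/59049
[D_q, E_{1/3}] f = (5/81)x^5 + (1150/243)x^4 + (2575/2187)x^3 + (6100/2187)x^2 + (1075/6561)x - 87475/59049


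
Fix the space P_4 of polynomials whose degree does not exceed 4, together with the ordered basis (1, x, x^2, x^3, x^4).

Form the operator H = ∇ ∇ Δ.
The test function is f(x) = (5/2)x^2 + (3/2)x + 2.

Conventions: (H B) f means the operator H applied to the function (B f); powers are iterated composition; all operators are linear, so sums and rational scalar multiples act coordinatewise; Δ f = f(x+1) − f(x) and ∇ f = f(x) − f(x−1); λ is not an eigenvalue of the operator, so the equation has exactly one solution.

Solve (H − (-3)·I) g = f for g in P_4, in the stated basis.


the image equals g(x) = (5/6)x^2 + (1/2)x + 2/3

write g with unknown coordinates in the stated basis and equate coefficients in (H − (-3)·I) g = f
solving from the highest basis element down gives g = (5/6)x^2 + (1/2)x + 2/3
check: H g = 0
so H g − (-3)·g = (5/2)x^2 + (3/2)x + 2 = f ✓


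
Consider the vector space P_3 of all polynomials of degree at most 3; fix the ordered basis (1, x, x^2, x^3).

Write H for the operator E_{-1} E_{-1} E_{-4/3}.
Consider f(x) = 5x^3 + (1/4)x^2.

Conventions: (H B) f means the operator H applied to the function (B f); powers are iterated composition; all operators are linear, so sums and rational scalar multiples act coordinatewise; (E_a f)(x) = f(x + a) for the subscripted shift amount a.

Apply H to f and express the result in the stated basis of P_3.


g(x) = 5x^3 - (199/4)x^2 + 165x - 4925/27

E_{-4/3} f = 5x^3 - (79/4)x^2 + 26x - 308/27
E_{-1} E_{-4/3} f = 5x^3 - (139/4)x^2 + (161/2)x - 6713/108
E_{-1} E_{-1} E_{-4/3} f = 5x^3 - (199/4)x^2 + 165x - 4925/27


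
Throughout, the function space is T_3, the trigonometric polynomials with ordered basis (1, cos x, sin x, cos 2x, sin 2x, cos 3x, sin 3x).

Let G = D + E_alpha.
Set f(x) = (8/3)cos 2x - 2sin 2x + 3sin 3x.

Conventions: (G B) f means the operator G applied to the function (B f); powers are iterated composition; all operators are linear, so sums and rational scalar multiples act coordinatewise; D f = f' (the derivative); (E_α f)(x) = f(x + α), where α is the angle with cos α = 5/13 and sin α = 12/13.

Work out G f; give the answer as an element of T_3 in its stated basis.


the result is g(x) = -(3700/507)cos 2x - (2950/507)sin 2x + (17289/2197)cos 3x - (6105/2197)sin 3x

D f = -4cos 2x - (16/3)sin 2x + 9cos 3x
E_alpha f = -(1672/507)cos 2x - (82/169)sin 2x - (2484/2197)cos 3x - (6105/2197)sin 3x
(D + E_alpha) f = -(3700/507)cos 2x - (2950/507)sin 2x + (17289/2197)cos 3x - (6105/2197)sin 3x


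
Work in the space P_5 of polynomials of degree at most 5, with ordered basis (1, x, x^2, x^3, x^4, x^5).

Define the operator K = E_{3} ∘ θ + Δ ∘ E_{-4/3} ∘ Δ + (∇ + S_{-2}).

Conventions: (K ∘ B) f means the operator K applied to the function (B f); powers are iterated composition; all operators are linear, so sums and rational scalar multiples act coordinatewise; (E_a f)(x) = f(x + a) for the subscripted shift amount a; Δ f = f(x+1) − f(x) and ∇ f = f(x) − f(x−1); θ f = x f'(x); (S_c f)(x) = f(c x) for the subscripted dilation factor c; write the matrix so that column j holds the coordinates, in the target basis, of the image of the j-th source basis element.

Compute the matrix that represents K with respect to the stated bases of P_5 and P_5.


the matrix is [[1, 4, 19, 80, 979/3, 32722/27]; [0, -1, 14, 84, 428, 6110/3]; [0, 0, 6, 30, 222, 1340]; [0, 0, 0, -5, 52, 460]; [0, 0, 0, 0, 20, 80]; [0, 0, 0, 0, 0, -27]] (rows listed top to bottom)

image of 1: 1
image of x: -x + 4
image of x^2: 6x^2 + 14x + 19
image of x^3: -5x^3 + 30x^2 + 84x + 80
image of x^4: 20x^4 + 52x^3 + 222x^2 + 428x + 979/3
image of x^5: -27x^5 + 80x^4 + 460x^3 + 1340x^2 + (6110/3)x + 32722/27
each image's coordinates form column j of the matrix


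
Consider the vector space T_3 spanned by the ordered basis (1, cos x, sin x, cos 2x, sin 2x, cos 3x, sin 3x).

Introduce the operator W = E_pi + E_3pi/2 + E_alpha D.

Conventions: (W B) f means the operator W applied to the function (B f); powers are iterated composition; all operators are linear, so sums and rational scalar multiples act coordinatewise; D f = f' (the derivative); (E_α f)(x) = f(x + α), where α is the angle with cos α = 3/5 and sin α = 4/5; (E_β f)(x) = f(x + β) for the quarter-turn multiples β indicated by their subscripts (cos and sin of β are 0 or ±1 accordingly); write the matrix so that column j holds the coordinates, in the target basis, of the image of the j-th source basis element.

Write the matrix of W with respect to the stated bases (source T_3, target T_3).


the matrix is [[2, 0, 0, 0, 0, 0, 0]; [0, -9/5, -2/5, 0, 0, 0, 0]; [0, 2/5, -9/5, 0, 0, 0, 0]; [0, 0, 0, -48/25, -14/25, 0, 0]; [0, 0, 0, 14/25, -48/25, 0, 0]; [0, 0, 0, 0, 0, -257/125, -226/125]; [0, 0, 0, 0, 0, 226/125, -257/125]] (rows listed top to bottom)

image of 1: 2
image of cos x: -(9/5)cos x + (2/5)sin x
image of sin x: -(2/5)cos x - (9/5)sin x
image of cos 2x: -(48/25)cos 2x + (14/25)sin 2x
image of sin 2x: -(14/25)cos 2x - (48/25)sin 2x
image of cos 3x: -(257/125)cos 3x + (226/125)sin 3x
image of sin 3x: -(226/125)cos 3x - (257/125)sin 3x
each image's coordinates form column j of the matrix


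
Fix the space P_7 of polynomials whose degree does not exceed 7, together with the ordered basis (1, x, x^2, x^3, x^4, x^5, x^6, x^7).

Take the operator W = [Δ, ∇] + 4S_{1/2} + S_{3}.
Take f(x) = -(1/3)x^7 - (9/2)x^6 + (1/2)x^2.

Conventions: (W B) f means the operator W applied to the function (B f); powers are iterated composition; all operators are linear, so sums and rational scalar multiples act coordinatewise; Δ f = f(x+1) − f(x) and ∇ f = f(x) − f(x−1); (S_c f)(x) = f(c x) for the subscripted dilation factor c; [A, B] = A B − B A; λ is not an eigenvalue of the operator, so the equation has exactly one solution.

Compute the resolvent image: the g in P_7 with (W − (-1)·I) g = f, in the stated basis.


g(x) = -(32/210051)x^7 - (72/11681)x^6 + (1/22)x^2

write g with unknown coordinates in the stated basis and equate coefficients in (W − (-1)·I) g = f
solving from the highest basis element down gives g = -(32/210051)x^7 - (72/11681)x^6 + (1/22)x^2
check: W g = -(69985/210051)x^7 - (104985/23362)x^6 + (5/11)x^2
so W g − (-1)·g = -(1/3)x^7 - (9/2)x^6 + (1/2)x^2 = f ✓


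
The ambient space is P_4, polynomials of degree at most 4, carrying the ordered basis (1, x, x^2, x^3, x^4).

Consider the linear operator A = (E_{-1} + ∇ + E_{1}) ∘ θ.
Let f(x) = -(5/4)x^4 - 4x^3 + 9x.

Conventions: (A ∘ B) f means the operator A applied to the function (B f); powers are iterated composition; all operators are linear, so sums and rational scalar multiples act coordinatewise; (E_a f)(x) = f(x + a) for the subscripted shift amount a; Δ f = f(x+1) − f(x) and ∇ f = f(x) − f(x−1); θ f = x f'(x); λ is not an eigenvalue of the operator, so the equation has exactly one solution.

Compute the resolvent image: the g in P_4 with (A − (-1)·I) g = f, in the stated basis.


the result is g(x) = -(5/36)x^4 - (16/63)x^3 + (118/105)x^2 + (2839/945)x - 3718/945

write g with unknown coordinates in the stated basis and equate coefficients in (A − (-1)·I) g = f
solving from the highest basis element down gives g = -(5/36)x^4 - (16/63)x^3 + (118/105)x^2 + (2839/945)x - 3718/945
check: A g = -(10/9)x^4 - (236/63)x^3 - (118/105)x^2 + (5666/945)x + 3718/945
so A g − (-1)·g = -(5/4)x^4 - 4x^3 + 9x = f ✓


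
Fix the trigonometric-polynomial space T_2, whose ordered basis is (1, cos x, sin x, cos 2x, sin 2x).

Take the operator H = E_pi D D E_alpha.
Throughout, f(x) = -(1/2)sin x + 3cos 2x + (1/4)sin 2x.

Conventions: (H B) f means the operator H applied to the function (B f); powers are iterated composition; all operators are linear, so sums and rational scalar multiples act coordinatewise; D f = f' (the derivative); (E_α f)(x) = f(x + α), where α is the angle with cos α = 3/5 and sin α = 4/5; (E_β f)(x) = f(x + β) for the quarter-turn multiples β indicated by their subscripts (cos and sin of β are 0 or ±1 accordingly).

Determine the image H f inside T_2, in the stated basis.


E_alpha f = -(2/5)cos x - (3/10)sin x - (3/5)cos 2x - (59/20)sin 2x
D E_alpha f = -(3/10)cos x + (2/5)sin x - (59/10)cos 2x + (6/5)sin 2x
D D E_alpha f = (2/5)cos x + (3/10)sin x + (12/5)cos 2x + (59/5)sin 2x
E_pi D D E_alpha f = -(2/5)cos x - (3/10)sin x + (12/5)cos 2x + (59/5)sin 2x

the result is g(x) = -(2/5)cos x - (3/10)sin x + (12/5)cos 2x + (59/5)sin 2x


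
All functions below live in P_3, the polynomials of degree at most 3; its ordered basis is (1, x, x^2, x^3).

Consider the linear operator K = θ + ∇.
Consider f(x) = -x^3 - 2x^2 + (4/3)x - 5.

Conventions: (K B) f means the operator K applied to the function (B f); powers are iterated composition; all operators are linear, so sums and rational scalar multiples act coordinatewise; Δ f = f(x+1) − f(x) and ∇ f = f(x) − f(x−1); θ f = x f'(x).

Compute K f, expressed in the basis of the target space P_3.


θ f = -3x^3 - 4x^2 + (4/3)x
∇ f = -3x^2 - x + 7/3
(θ + ∇) f = -3x^3 - 7x^2 + (1/3)x + 7/3

the result is g(x) = -3x^3 - 7x^2 + (1/3)x + 7/3


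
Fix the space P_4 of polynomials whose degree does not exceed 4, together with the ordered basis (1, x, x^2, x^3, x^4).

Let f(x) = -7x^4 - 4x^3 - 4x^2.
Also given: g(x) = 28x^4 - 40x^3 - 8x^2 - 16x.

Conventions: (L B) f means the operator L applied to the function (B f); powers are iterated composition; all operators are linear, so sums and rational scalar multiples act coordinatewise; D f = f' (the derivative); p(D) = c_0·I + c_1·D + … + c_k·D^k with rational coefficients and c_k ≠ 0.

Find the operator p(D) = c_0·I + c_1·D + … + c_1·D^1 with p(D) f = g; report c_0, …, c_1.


p(D) = -4·I + 2·D, i.e. c_0 = -4, c_1 = 2

D^0 f = -7x^4 - 4x^3 - 4x^2
D^1 f = -28x^3 - 12x^2 - 8x
matching coefficients of g against c_0 f + c_1 Df + … from the top degree down determines the c_i
solution: c_0 = -4, c_1 = 2


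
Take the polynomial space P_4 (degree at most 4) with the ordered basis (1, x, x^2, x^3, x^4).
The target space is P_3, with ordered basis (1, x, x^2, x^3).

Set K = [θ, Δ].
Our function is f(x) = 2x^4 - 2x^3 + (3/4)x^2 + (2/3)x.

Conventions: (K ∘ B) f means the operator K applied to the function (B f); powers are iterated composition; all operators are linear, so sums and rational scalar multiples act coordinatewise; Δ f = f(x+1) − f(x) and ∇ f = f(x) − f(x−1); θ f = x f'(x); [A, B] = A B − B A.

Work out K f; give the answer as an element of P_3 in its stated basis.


Δ f = 8x^3 + 6x^2 + (7/2)x + 17/12
θ Δ f = 24x^3 + 12x^2 + (7/2)x
θ f = 8x^4 - 6x^3 + (3/2)x^2 + (2/3)x
Δ θ f = 32x^3 + 30x^2 + 17x + 25/6
[θ, Δ] f = -8x^3 - 18x^2 - (27/2)x - 25/6

the result is g(x) = -8x^3 - 18x^2 - (27/2)x - 25/6


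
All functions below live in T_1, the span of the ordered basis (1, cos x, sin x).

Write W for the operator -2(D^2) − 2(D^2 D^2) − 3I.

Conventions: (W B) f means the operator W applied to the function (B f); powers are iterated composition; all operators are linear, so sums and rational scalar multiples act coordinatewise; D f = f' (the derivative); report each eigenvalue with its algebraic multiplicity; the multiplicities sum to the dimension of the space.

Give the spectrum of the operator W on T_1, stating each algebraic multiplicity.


image of 1: -3
image of cos x: -3cos x
image of sin x: -3sin x
the matrix is diagonal; its diagonal is (-3, -3, -3)
for a triangular matrix the eigenvalues are the diagonal entries, with algebraic multiplicity their repetition count

λ = -3 (multiplicity 3)


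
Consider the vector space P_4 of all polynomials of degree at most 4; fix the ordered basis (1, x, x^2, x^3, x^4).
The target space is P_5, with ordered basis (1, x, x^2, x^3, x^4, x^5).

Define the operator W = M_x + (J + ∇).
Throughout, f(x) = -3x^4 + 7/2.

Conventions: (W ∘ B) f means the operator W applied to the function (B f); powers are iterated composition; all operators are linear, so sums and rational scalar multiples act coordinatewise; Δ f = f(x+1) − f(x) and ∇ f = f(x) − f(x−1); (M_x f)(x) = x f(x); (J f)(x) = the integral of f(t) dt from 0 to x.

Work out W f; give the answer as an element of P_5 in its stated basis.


the image equals g(x) = -(18/5)x^5 - 12x^3 + 18x^2 - 5x + 3

M_x f = -3x^5 + (7/2)x
J f = -(3/5)x^5 + (7/2)x
∇ f = -12x^3 + 18x^2 - 12x + 3
(J + ∇) f = -(3/5)x^5 - 12x^3 + 18x^2 - (17/2)x + 3
(M_x + (J + ∇)) f = -(18/5)x^5 - 12x^3 + 18x^2 - 5x + 3


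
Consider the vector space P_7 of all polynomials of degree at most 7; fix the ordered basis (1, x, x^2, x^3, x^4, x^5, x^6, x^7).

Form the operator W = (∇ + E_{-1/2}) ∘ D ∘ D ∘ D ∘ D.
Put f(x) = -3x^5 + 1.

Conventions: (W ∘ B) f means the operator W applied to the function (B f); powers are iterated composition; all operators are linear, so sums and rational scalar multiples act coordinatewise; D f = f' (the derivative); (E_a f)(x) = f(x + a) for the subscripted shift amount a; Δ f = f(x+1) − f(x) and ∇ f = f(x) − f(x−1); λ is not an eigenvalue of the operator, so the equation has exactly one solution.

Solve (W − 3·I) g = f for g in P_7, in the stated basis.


the result is g(x) = x^5 + 40x + 59/3

write g with unknown coordinates in the stated basis and equate coefficients in (W − 3·I) g = f
solving from the highest basis element down gives g = x^5 + 40x + 59/3
check: W g = 120x + 60
so W g − 3·g = -3x^5 + 1 = f ✓


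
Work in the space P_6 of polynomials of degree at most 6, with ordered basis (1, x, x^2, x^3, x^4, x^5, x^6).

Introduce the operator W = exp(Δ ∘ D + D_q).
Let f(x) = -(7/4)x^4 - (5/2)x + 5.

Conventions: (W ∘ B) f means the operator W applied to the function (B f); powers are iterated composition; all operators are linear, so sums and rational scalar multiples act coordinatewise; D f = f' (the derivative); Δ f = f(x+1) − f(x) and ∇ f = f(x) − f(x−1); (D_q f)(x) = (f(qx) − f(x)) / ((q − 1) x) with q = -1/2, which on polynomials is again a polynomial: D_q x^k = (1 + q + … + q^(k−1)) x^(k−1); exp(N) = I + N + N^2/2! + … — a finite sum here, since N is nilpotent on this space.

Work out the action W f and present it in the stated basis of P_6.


order-1 term: -(35/32)x^3 - 21x^2 - 21x - 19/2
order-2 term: -(105/256)x^2 - (273/32)x - 2121/64
order-3 term: -(35/512)x - 399/128
order-4 term: -35/2048
the series for exp(Δ ∘ D + D_q) f terminates at order 4
exp(Δ ∘ D + D_q) f = -(7/4)x^4 - (35/32)x^3 - (5481/256)x^2 - (16435/512)x - 83507/2048

the image equals g(x) = -(7/4)x^4 - (35/32)x^3 - (5481/256)x^2 - (16435/512)x - 83507/2048


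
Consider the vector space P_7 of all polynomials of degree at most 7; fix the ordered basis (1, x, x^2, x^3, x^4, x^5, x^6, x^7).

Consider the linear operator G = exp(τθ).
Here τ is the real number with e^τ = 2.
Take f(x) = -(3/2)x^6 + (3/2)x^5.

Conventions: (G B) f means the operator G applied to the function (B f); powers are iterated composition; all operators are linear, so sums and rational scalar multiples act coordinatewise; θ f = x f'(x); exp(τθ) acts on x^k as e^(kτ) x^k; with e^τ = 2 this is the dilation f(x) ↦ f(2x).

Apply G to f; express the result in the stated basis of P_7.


the image equals g(x) = -96x^6 + 48x^5

exp(τθ) x^k = e^(kτ) x^k; with e^τ = 2 this sends x^k to 2^k x^k
x^5 ↦ 32 x^5
x^6 ↦ 64 x^6
applying this coordinatewise to f: exp(τθ) f = -96x^6 + 48x^5


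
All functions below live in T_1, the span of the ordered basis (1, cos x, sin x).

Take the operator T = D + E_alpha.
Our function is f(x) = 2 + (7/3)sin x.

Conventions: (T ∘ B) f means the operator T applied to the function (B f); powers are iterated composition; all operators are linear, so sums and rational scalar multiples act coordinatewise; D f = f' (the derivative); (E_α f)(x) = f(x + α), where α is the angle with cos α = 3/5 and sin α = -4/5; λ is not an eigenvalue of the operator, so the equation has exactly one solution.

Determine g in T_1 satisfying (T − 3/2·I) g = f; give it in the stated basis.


the image equals g(x) = -4 - (28/51)cos x - (42/17)sin x

write g with unknown coordinates in the stated basis and equate coefficients in (T − 3/2·I) g = f
solving from the highest basis element down gives g = -4 - (28/51)cos x - (42/17)sin x
check: T g = -4 - (14/17)cos x - (70/51)sin x
so T g − 3/2·g = 2 + (7/3)sin x = f ✓


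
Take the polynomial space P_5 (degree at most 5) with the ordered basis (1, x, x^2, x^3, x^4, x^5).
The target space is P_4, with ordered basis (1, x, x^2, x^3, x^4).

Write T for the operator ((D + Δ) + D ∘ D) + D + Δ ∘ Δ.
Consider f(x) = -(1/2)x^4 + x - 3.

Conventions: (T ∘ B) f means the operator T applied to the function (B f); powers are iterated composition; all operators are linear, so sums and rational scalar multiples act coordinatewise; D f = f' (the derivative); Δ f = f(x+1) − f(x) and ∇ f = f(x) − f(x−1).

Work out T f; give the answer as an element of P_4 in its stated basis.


D f = -2x^3 + 1
Δ f = -2x^3 - 3x^2 - 2x + 1/2
(D + Δ) f = -4x^3 - 3x^2 - 2x + 3/2
D f = -2x^3 + 1
D D f = -6x^2
((D + Δ) + D ∘ D) f = -4x^3 - 9x^2 - 2x + 3/2
D f = -2x^3 + 1
Δ f = -2x^3 - 3x^2 - 2x + 1/2
Δ Δ f = -6x^2 - 12x - 7
(((D + Δ) + D ∘ D) + D + Δ ∘ Δ) f = -6x^3 - 15x^2 - 14x - 9/2

g(x) = -6x^3 - 15x^2 - 14x - 9/2


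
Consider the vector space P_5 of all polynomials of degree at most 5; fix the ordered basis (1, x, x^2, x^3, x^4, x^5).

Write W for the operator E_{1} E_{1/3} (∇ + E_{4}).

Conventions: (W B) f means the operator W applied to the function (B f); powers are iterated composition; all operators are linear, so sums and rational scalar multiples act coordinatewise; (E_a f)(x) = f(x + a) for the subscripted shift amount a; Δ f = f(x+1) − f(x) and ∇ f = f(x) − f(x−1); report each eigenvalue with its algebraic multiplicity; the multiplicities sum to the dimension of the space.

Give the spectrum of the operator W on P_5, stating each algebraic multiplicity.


λ = 1 (multiplicity 6)

image of 1: 1
image of x: x + 19/3
image of x^2: x^2 + (38/3)x + 271/9
image of x^3: x^3 + 19x^2 + (271/3)x + 4159/27
image of x^4: x^4 + (76/3)x^3 + (542/3)x^2 + (16636/27)x + 65791/81
image of x^5: x^5 + (95/3)x^4 + (2710/9)x^3 + (41590/27)x^2 + (328955/81)x + 1049599/243
the matrix is upper triangular; its diagonal is (1, 1, 1, 1, 1, 1)
for a triangular matrix the eigenvalues are the diagonal entries, with algebraic multiplicity their repetition count


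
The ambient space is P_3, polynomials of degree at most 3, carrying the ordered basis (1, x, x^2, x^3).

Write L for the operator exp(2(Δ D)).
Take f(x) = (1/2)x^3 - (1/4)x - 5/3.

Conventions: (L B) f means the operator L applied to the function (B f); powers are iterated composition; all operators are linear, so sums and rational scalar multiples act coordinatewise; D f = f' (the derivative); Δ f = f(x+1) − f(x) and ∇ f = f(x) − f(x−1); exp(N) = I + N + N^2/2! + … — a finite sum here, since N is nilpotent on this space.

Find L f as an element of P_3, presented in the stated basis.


the result is g(x) = (1/2)x^3 + (23/4)x + 4/3

order-1 term: 6x + 3
the series for exp(2(Δ D)) f terminates at order 1
exp(2(Δ D)) f = (1/2)x^3 + (23/4)x + 4/3


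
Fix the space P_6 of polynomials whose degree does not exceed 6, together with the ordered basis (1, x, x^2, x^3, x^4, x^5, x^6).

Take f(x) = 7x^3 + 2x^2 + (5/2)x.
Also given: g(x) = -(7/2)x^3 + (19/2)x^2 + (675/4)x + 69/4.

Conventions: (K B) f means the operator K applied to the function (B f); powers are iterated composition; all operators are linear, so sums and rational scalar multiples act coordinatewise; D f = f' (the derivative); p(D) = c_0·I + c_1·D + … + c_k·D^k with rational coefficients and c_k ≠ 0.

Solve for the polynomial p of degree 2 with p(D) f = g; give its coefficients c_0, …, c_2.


c_0 = -1/2, c_1 = 1/2, c_2 = 4

D^0 f = 7x^3 + 2x^2 + (5/2)x
D^1 f = 21x^2 + 4x + 5/2
D^2 f = 42x + 4
matching coefficients of g against c_0 f + c_1 Df + … from the top degree down determines the c_i
solution: c_0 = -1/2, c_1 = 1/2, c_2 = 4


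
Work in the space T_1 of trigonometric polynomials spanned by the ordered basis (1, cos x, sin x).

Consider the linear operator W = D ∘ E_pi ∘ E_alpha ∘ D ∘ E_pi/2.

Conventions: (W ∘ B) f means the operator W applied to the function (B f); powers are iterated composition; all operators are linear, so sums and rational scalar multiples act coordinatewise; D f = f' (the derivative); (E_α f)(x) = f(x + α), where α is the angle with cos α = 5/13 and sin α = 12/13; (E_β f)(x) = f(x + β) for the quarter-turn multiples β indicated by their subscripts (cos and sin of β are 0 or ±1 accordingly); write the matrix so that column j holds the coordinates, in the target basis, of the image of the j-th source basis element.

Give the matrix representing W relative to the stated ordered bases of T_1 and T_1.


image of 1: 0
image of cos x: -(12/13)cos x - (5/13)sin x
image of sin x: (5/13)cos x - (12/13)sin x
each image's coordinates form column j of the matrix

the matrix is [[0, 0, 0]; [0, -12/13, 5/13]; [0, -5/13, -12/13]] (rows listed top to bottom)


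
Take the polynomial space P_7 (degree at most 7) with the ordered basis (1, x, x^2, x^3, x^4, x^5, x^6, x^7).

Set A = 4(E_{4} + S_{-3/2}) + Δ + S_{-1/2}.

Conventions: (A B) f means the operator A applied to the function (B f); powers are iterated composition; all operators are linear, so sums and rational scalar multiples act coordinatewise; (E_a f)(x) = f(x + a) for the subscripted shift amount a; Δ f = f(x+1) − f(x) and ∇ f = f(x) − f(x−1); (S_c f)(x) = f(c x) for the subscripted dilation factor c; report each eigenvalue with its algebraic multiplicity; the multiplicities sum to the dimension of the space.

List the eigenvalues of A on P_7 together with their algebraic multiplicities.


λ = -8237/128 (multiplicity 1), λ = -845/32 (multiplicity 1), λ = -77/8 (multiplicity 1), λ = -5/2 (multiplicity 1), λ = 9 (multiplicity 1), λ = 53/4 (multiplicity 1), λ = 389/16 (multiplicity 1), λ = 3173/64 (multiplicity 1)

image of 1: 9
image of x: -(5/2)x + 17
image of x^2: (53/4)x^2 + 34x + 65
image of x^3: -(77/8)x^3 + 51x^2 + 195x + 257
image of x^4: (389/16)x^4 + 68x^3 + 390x^2 + 1028x + 1025
image of x^5: -(845/32)x^5 + 85x^4 + 650x^3 + 2570x^2 + 5125x + 4097
image of x^6: (3173/64)x^6 + 102x^5 + 975x^4 + 5140x^3 + 15375x^2 + 24582x + 16385
image of x^7: -(8237/128)x^7 + 119x^6 + 1365x^5 + 8995x^4 + 35875x^3 + 86037x^2 + 114695x + 65537
the matrix is upper triangular; its diagonal is (9, -5/2, 53/4, -77/8, 389/16, -845/32, 3173/64, -8237/128)
for a triangular matrix the eigenvalues are the diagonal entries, with algebraic multiplicity their repetition count


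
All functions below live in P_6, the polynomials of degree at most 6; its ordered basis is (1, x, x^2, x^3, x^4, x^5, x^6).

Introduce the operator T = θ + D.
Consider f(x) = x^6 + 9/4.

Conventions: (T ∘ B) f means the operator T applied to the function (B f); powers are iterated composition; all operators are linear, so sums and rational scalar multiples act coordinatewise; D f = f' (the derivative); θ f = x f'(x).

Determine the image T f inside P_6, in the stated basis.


g(x) = 6x^6 + 6x^5

θ f = 6x^6
D f = 6x^5
(θ + D) f = 6x^6 + 6x^5


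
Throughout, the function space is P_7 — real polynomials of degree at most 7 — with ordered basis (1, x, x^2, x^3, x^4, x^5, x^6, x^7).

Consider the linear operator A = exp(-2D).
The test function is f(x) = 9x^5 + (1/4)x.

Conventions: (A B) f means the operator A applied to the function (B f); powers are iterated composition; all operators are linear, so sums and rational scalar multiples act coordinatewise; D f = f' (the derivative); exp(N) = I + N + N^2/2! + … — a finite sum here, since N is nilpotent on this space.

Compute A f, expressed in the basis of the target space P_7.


the image equals g(x) = 9x^5 - 90x^4 + 360x^3 - 720x^2 + (2881/4)x - 577/2

order-1 term: -90x^4 - 1/2
order-2 term: 360x^3
order-3 term: -720x^2
order-4 term: 720x
order-5 term: -288
the series for exp(-2D) f terminates at order 5
exp(-2D) f = 9x^5 - 90x^4 + 360x^3 - 720x^2 + (2881/4)x - 577/2


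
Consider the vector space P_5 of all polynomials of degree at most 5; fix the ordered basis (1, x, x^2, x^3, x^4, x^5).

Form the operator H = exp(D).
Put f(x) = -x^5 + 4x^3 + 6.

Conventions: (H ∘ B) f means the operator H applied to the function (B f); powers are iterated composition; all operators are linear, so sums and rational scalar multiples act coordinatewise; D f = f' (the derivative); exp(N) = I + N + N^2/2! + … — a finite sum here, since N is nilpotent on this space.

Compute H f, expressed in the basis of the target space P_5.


the result is g(x) = -x^5 - 5x^4 - 6x^3 + 2x^2 + 7x + 9

order-1 term: -5x^4 + 12x^2
order-2 term: -10x^3 + 12x
order-3 term: -10x^2 + 4
order-4 term: -5x
order-5 term: -1
the series for exp(D) f terminates at order 5
exp(D) f = -x^5 - 5x^4 - 6x^3 + 2x^2 + 7x + 9


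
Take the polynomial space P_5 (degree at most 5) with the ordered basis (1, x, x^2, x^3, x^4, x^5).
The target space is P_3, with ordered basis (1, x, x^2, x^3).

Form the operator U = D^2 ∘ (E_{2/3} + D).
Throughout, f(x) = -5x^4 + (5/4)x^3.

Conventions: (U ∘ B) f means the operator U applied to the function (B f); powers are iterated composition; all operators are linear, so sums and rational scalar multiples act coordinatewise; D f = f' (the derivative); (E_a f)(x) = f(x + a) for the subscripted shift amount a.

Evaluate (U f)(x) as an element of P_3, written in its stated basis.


the result is g(x) = -60x^2 - (385/2)x - 85/6

E_{2/3} f = -5x^4 - (145/12)x^3 - (65/6)x^2 - (115/27)x - 50/81
D f = -20x^3 + (15/4)x^2
(E_{2/3} + D) f = -5x^4 - (385/12)x^3 - (85/12)x^2 - (115/27)x - 50/81
D (E_{2/3} + D) f = -20x^3 - (385/4)x^2 - (85/6)x - 115/27
D D (E_{2/3} + D) f = -60x^2 - (385/2)x - 85/6


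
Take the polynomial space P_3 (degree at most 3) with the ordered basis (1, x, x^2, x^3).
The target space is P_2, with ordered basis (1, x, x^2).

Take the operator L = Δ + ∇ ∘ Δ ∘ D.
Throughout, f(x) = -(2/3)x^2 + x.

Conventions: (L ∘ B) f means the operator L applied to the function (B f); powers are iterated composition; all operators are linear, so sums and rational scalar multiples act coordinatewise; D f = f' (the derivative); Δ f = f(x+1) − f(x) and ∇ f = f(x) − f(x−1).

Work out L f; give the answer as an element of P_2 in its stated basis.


Δ f = -(4/3)x + 1/3
D f = -(4/3)x + 1
Δ D f = -4/3
∇ Δ D f = 0
(Δ + ∇ ∘ Δ ∘ D) f = -(4/3)x + 1/3

g(x) = -(4/3)x + 1/3


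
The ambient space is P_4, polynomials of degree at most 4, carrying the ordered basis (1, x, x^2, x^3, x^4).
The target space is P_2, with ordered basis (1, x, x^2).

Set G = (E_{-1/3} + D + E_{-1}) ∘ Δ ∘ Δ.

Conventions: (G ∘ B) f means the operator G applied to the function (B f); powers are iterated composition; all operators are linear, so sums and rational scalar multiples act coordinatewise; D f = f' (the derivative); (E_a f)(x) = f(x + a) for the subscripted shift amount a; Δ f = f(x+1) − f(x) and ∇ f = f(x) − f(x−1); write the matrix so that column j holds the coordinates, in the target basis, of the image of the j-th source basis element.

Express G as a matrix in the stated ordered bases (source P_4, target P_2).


the matrix is [[0, 0, 4, 10, 100/3]; [0, 0, 0, 12, 40]; [0, 0, 0, 0, 24]] (rows listed top to bottom)

image of 1: 0
image of x: 0
image of x^2: 4
image of x^3: 12x + 10
image of x^4: 24x^2 + 40x + 100/3
each image's coordinates form column j of the matrix


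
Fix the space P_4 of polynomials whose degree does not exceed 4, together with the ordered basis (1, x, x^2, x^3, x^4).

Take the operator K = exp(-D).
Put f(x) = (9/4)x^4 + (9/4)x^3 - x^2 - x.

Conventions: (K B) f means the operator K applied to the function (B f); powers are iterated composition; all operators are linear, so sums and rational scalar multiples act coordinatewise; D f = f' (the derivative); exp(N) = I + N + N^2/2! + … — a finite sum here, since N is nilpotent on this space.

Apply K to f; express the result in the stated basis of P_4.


the result is g(x) = (9/4)x^4 - (27/4)x^3 + (23/4)x^2 - (5/4)x

order-1 term: -9x^3 - (27/4)x^2 + 2x + 1
order-2 term: (27/2)x^2 + (27/4)x - 1
order-3 term: -9x - 9/4
order-4 term: 9/4
the series for exp(-D) f terminates at order 4
exp(-D) f = (9/4)x^4 - (27/4)x^3 + (23/4)x^2 - (5/4)x


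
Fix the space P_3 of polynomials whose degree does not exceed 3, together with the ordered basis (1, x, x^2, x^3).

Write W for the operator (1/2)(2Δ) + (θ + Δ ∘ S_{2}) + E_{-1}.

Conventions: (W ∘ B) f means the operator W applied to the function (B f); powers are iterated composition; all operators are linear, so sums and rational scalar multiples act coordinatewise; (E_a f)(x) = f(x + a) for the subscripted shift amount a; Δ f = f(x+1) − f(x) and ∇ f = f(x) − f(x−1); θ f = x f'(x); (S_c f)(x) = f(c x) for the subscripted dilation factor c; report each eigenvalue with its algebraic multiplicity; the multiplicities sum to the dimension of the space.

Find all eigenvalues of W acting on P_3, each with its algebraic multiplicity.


image of 1: 1
image of x: 2x + 2
image of x^2: 3x^2 + 8x + 6
image of x^3: 4x^3 + 24x^2 + 30x + 8
the matrix is upper triangular; its diagonal is (1, 2, 3, 4)
for a triangular matrix the eigenvalues are the diagonal entries, with algebraic multiplicity their repetition count

λ = 1 (multiplicity 1), λ = 2 (multiplicity 1), λ = 3 (multiplicity 1), λ = 4 (multiplicity 1)
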